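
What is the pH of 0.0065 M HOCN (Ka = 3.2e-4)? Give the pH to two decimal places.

HOCN ⇌ OCN- + H+
From the ICE table, Ka = [H+]²/(0.0065 − [H+]) = 3.2 × 10^-4.
[H+] is not negligible relative to C₀; solve [H+]² + 0.00032·[H+] − 2.08e-06 = 0.
[H+] = [−0.00032 + √(0.00032² + 8.32e-06)]/2 = 1.29 × 10^-3 M
pH = −log(1.29 × 10^-3) = 2.89

pH = 2.89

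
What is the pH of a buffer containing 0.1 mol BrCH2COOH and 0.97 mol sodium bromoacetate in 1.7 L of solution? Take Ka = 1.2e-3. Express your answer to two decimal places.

pKa = −log(1.2 × 10^-3) = 2.921
pH = pKa + log([A⁻]/[HA]) = 2.921 + log(0.97/0.1)
pH = 2.921 + (+0.987) = 3.91

pH = 3.91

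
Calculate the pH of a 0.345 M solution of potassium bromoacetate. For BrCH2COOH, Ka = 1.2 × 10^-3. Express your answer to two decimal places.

BrCH2COO- is the conjugate base of the weak acid BrCH2COOH.
Kb = Kw/Ka = 1.0×10^-14 / 1.2 × 10^-3 = 8.33 × 10^-12
Kb = [OH-]²/(0.345 − [OH-]) = 8.33 × 10^-12
Since Kb ≪ C₀, [OH-] ≈ √(Kb·C₀) = 1.70 × 10^-6 M.
Check: 0.00049% ionized — well under 5%, approximation valid.
pOH = 5.77, so pH = 14.00 − pOH = 8.23

pH = 8.23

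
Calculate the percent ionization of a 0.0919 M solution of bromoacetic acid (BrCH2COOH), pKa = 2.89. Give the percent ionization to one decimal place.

11.2%

BrCH2COOH ⇌ BrCH2COO- + H+; let x = [H+] at equilibrium.
Ka = 10^(−2.89) = 1.29 × 10^-3
Ka = x²/(C₀ − x); solving the quadratic gives x = 1.03 × 10^-2 M.
% ionization = x/C₀ × 100% = 1.03 × 10^-2/0.0919 × 100% = 11.2%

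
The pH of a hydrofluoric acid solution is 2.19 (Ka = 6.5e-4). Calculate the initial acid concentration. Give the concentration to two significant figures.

[H+] = 10^(-2.19) = 6.46 × 10^-3 M = x
Ka = x²/(C₀ − x) ⇒ C₀ = x + x²/Ka
C₀ = 6.46 × 10^-3 + (6.46 × 10^-3)²/(6.5 × 10^-4) = 7.07 × 10^-2 M

C₀ = 7.1 × 10^-2 M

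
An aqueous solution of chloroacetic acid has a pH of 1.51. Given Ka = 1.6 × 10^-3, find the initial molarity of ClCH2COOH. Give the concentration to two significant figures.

[H+] = 10^(-1.51) = 3.09 × 10^-2 M = x
Ka = x²/(C₀ − x) ⇒ C₀ = x + x²/Ka
C₀ = 3.09 × 10^-2 + (3.09 × 10^-2)²/(1.6 × 10^-3) = 6.28 × 10^-1 M

C₀ = 6.3 × 10^-1 M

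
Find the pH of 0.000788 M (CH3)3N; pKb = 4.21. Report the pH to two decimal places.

(CH3)3N + H2O ⇌ (CH3)3NH+ + OH-
Kb = 10^(−4.21) = 6.17 × 10^-5
Let x = [OH-] at equilibrium. Kb = x²/(0.000788 − x).
x is not negligible relative to C₀; solve x² + 6.17e-05·x − 4.86e-08 = 0.
x = (−Kb + √(Kb² + 4·Kb·C₀))/2 = 1.92 × 10^-4 M
pOH = 3.72, so pH = 14.00 − pOH = 10.28

pH = 10.28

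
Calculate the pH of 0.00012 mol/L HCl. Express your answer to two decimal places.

pH = 3.92

HCl is a strong acid and dissociates completely, so [H+] = 0.00012 M.
pH = -log(0.00012) = 3.92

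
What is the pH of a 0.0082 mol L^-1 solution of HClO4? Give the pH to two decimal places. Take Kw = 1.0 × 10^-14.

pH = 2.09

HClO4 is a strong acid and dissociates completely, so [H+] = 0.0082 M.
pH = -log(0.0082) = 2.09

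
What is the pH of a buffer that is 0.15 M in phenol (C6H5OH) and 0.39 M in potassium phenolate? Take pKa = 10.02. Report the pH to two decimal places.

Using pH = pKa + log([base]/[acid]) with [base]/[acid] = 0.39/0.15:
pH = 10.02 + (+0.415) = 10.43

pH = 10.43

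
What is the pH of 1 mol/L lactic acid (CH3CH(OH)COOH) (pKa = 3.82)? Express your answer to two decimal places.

CH3CH(OH)COOH ⇌ CH3CH(OH)COO- + H+
Ka = 10^(−3.82) = 1.51 × 10^-4
Let x = [H+] at equilibrium. Ka = x²/(1 − x).
Since Ka ≪ C₀, x ≈ √(Ka·C₀) = 1.23 × 10^-2 M.
pH = −log(1.23 × 10^-2) = 1.91

pH = 1.91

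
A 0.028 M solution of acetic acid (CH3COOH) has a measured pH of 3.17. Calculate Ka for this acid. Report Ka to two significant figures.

[H+] = 10^(-3.17) = 6.76 × 10^-4 M
At equilibrium [HA] = 0.028 − 6.76 × 10^-4 = 2.73 × 10^-2 M
Ka = [H+][A-]/[HA] = (6.76 × 10^-4)² / 2.73 × 10^-2 = 1.7 × 10^-5

Ka = 1.7 × 10^-5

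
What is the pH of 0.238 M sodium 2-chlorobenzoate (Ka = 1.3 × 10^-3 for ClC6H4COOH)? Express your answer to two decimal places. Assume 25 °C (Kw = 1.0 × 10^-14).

ClC6H4COO- is the conjugate base of the weak acid ClC6H4COOH.
Kb = Kw/Ka = 1.0×10^-14 / 1.3 × 10^-3 = 7.69 × 10^-12
Kb = [OH-]²/(0.238 − [OH-]) = 7.69 × 10^-12
Assume [OH-] ≪ 0.238: [OH-] ≈ √(7.69 × 10^-12 × 0.238) = 1.35 × 10^-6 M
pOH = −log(1.35 × 10^-6) = 5.87; pH = 14.00 − 5.87 = 8.13

pH = 8.13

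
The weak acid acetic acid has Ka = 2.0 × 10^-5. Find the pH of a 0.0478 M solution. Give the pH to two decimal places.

pH = 3.01

CH3COOH ⇌ CH3COO- + H+
From the ICE table, Ka = x²/(0.0478 − x) = 2.0 × 10^-5.
Since Ka ≪ C₀, x ≈ √(Ka·C₀) = 9.78 × 10^-4 M.
(x/C₀ = 2% < 5%, so the approximation holds.)
pH = −log(9.78 × 10^-4) = 3.01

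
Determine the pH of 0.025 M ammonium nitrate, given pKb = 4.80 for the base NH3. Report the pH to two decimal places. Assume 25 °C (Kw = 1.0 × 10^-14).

NH4+ is the conjugate acid of the weak base NH3.
Kb = 10^(−4.80) = 1.58 × 10^-5
Ka = Kw/Kb = 1.0×10^-14 / 1.58 × 10^-5 = 6.33 × 10^-10
Ka = [H+]²/(0.025 − [H+]) = 6.33 × 10^-10
Assume [H+] ≪ 0.025: [H+] ≈ √(6.33 × 10^-10 × 0.025) = 3.98 × 10^-6 M
Check: 0.016% ionized — well under 5%, approximation valid.
pH = −log[H+] = −log(3.98 × 10^-6) = 5.40

pH = 5.40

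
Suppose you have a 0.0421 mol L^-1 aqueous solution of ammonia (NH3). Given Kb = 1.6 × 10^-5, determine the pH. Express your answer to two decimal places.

NH3 + H2O ⇌ NH4+ + OH-
Kb = [OH-]²/(0.0421 − [OH-]) = 1.6 × 10^-5
Since Kb ≪ C₀, [OH-] ≈ √(Kb·C₀) = 8.21 × 10^-4 M.
Check: 1.9% ionized — well under 5%, approximation valid.
pOH = −log(8.21 × 10^-4) = 3.09; pH = 14.00 − 3.09 = 10.91

pH = 10.91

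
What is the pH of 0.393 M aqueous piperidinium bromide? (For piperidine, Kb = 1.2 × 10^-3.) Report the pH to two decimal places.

pH = 5.74

C5H10NH2+ is the conjugate acid of the weak base C5H10NH.
Ka = Kw/Kb = 1.0×10^-14 / 1.2 × 10^-3 = 8.33 × 10^-12
Ka = x²/(0.393 − x) = 8.33 × 10^-12
Neglecting x in the denominator: x = √(8.33 × 10^-12 × 0.393) = 1.81 × 10^-6 M
Check: 0.00046% ionized — well under 5%, approximation valid.
pH = −log(1.81 × 10^-6) = 5.74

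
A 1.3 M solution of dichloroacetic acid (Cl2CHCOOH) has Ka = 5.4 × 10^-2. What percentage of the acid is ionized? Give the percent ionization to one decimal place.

18.4%

Cl2CHCOOH ⇌ Cl2CHCOO- + H+; let x = [H+] at equilibrium.
Solve x² + 0.054x − 0.0702 = 0 → x = 2.39 × 10^-1 M
% ionization = x/C₀ × 100% = 2.39 × 10^-1/1.3 × 100% = 18.4%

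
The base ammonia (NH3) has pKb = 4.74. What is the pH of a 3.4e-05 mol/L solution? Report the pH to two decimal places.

pH = 9.24

NH3 + H2O ⇌ NH4+ + OH-
Kb = 10^(−4.74) = 1.82 × 10^-5
Kb = [OH-]²/(3.4e-05 − [OH-]) = 1.82 × 10^-5
Here C₀/Kb ≈ 1.87, so the small-[OH-] approximation fails. Use the quadratic:
[OH-] = (−Kb + √(Kb² + 4·Kb·C₀))/2 = 1.74 × 10^-5 M
pOH = −log(1.74 × 10^-5) = 4.76; pH = 14.00 − 4.76 = 9.24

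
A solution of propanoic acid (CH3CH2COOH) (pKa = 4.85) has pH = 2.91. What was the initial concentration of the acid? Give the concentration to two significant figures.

C₀ = 1.1 × 10^-1 M

[H+] = 10^(-2.91) = 1.23 × 10^-3 M = x
Ka = 10^(−4.85) = 1.41 × 10^-5
Ka = x²/(C₀ − x) ⇒ C₀ = x + x²/Ka
C₀ = 1.23 × 10^-3 + (1.23 × 10^-3)²/(1.41 × 10^-5) = 1.09 × 10^-1 M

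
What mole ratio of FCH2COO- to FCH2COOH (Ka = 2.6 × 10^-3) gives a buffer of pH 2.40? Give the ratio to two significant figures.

ratio = 0.65

pKa = -log(2.6 × 10^-3) = 2.585
pH = pKa + log(r) ⇒ log(r) = 2.40 − 2.585 = -0.185
r = [FCH2COO-]/[FCH2COOH] = 10^(-0.185) = 0.653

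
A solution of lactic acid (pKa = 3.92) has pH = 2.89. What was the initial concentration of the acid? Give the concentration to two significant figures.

C₀ = 1.5 × 10^-2 M

[H+] = 10^(-2.89) = 1.29 × 10^-3 M = x
Ka = 10^(−3.92) = 1.20 × 10^-4
Ka = x²/(C₀ − x) ⇒ C₀ = x + x²/Ka
C₀ = 1.29 × 10^-3 + (1.29 × 10^-3)²/(1.20 × 10^-4) = 1.52 × 10^-2 M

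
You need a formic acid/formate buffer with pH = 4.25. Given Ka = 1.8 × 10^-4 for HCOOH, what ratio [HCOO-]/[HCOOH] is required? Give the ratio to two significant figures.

pKa = -log(1.8 × 10^-4) = 3.745
pH = pKa + log(r) ⇒ log(r) = 4.25 − 3.745 = +0.505
r = [HCOO-]/[HCOOH] = 10^(+0.505) = 3.2

ratio = 3.2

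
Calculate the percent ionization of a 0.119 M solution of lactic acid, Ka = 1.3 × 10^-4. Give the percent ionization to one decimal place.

3.3%

CH3CH(OH)COOH ⇌ CH3CH(OH)COO- + H+; let x = [H+] at equilibrium.
x ≈ √(Ka·C₀) = √(1.3 × 10^-4 × 0.119) = 3.93 × 10^-3 M
Fraction ionized = 3.93 × 10^-3 / 0.119 = 0.0330 → 3.3%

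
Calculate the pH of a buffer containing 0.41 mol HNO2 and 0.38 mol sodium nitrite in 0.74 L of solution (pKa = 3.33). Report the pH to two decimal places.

pH = 3.30

pH = pKa + log([A⁻]/[HA]) = 3.33 + log(0.38/0.41)
pH = 3.33 + (-0.033) = 3.30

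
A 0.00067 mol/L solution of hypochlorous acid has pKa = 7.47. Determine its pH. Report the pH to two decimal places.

HOCl ⇌ OCl- + H+
Ka = 10^(−7.47) = 3.39 × 10^-8
From the ICE table, Ka = [H+]²/(0.00067 − [H+]) = 3.39 × 10^-8.
Assume [H+] ≪ 0.00067: [H+] ≈ √(3.39 × 10^-8 × 0.00067) = 4.77 × 10^-6 M
Check: 0.71% ionized — well under 5%, approximation valid.
pH = −log[H+] = −log(4.77 × 10^-6) = 5.32

pH = 5.32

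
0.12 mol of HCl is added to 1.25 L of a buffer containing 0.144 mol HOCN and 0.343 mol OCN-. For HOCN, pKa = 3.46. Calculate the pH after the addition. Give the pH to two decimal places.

After neutralization: n(HOCN) = 0.264 mol, n(OCN-) = 0.223 mol.
pH = pKa + log(n_OCN-/n_HOCN) = 3.46 + log(0.223/0.264) = 3.46 + (-0.073)

pH = 3.39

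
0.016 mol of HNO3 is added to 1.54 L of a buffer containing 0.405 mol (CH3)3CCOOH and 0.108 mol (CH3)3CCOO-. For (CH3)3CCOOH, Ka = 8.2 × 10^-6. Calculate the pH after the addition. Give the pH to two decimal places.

pH = 4.43

Added H+ converts (CH3)3CCOO- to (CH3)3CCOOH: (CH3)3CCOOH → 0.421 mol, (CH3)3CCOO- → 0.092 mol.
pKa = −log(8.2 × 10^-6) = 5.086
pH = pKa + log([A⁻]/[HA]) = 5.086 + log(0.092/0.421) = 5.086 -0.660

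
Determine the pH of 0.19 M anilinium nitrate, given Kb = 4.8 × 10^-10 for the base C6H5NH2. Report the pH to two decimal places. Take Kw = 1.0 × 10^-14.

C6H5NH3+ is the conjugate acid of the weak base C6H5NH2.
Ka = Kw/Kb = 1.0×10^-14 / 4.8 × 10^-10 = 2.08 × 10^-5
From the ICE table, Ka = x²/(0.19 − x) = 2.08 × 10^-5.
Assume x ≪ 0.19: x ≈ √(2.08 × 10^-5 × 0.19) = 1.99 × 10^-3 M
(x/C₀ = 1% < 5%, so the approximation holds.)
pH = −log[H+] = −log(1.99 × 10^-3) = 2.70

pH = 2.70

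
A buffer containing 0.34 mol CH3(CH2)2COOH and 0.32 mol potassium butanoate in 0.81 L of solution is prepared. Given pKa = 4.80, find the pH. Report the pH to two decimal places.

pH = 4.77

Henderson–Hasselbalch: pH = pKa + log([CH3(CH2)2COO-]/[CH3(CH2)2COOH]) = 4.80 + log(0.32/0.34)
pH = 4.80 + (-0.026) = 4.77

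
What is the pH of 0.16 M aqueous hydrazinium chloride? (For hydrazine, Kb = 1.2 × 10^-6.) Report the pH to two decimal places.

N2H5+ is the conjugate acid of the weak base N2H4.
Ka = Kw/Kb = 1.0×10^-14 / 1.2 × 10^-6 = 8.33 × 10^-9
Let x = [H+] at equilibrium. Ka = x²/(0.16 − x).
Since Ka ≪ C₀, x ≈ √(Ka·C₀) = 3.65 × 10^-5 M.
(x/C₀ = 0.023% < 5%, so the approximation holds.)
pH = −log(3.65 × 10^-5) = 4.44

pH = 4.44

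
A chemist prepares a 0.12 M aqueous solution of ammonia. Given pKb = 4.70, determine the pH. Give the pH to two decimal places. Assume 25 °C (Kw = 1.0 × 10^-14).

pH = 11.19

NH3 + H2O ⇌ NH4+ + OH-
Kb = 10^(−4.70) = 2.00 × 10^-5
From the ICE table, Kb = x²/(0.12 − x) = 2.00 × 10^-5.
Neglecting x in the denominator: x = √(2.00 × 10^-5 × 0.12) = 1.55 × 10^-3 M
pOH = −log(1.55 × 10^-3) = 2.81; pH = 14.00 − 2.81 = 11.19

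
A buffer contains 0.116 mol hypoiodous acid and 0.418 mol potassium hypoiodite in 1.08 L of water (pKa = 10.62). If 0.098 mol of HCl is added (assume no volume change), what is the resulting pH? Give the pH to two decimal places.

After neutralization: n(HOI) = 0.214 mol, n(OI-) = 0.32 mol.
pH = pKa + log(n_OI-/n_HOI) = 10.62 + log(0.32/0.214) = 10.62 + (+0.175)

pH = 10.79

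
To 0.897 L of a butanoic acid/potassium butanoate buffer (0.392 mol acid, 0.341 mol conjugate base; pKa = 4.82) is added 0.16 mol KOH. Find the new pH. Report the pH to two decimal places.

pH = 5.15

OH- converts CH3(CH2)2COOH to CH3(CH2)2COO-: CH3(CH2)2COOH → 0.232 mol, CH3(CH2)2COO- → 0.501 mol.
Henderson–Hasselbalch with mole ratio 0.501/0.232: pH = 4.82 + (+0.334)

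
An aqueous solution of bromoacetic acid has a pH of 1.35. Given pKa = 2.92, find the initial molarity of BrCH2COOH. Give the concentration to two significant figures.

C₀ = 1.7 M

[H+] = 10^(-1.35) = 4.47 × 10^-2 M = x
Ka = 10^(−2.92) = 1.20 × 10^-3
Ka = x²/(C₀ − x) ⇒ C₀ = x + x²/Ka
C₀ = 4.47 × 10^-2 + (4.47 × 10^-2)²/(1.20 × 10^-3) = 1.71 M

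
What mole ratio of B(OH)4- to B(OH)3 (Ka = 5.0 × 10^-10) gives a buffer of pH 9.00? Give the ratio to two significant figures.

ratio = 0.50

pKa = -log(5.0 × 10^-10) = 9.301
pH = pKa + log(r) ⇒ log(r) = 9.00 − 9.301 = -0.301
r = [B(OH)4-]/[B(OH)3] = 10^(-0.301) = 0.5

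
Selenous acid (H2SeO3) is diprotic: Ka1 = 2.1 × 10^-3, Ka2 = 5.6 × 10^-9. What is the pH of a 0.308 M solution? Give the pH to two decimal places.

pH = 1.61

Ka1 ≫ Ka2, so treat the first dissociation as the only significant source of H+.
Ka1 = x²/(0.308 − x) = 2.1 × 10^-3
Solving the quadratic: x = (−Ka1 + √(Ka1² + 4·Ka1·C₀))/2 = 2.44 × 10^-2 M
pH = −log(2.44 × 10^-2) = 1.61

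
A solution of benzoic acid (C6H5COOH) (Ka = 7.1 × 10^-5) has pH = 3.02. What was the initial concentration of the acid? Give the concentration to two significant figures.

C₀ = 1.4 × 10^-2 M

[H+] = 10^(-3.02) = 9.55 × 10^-4 M = x
Ka = x²/(C₀ − x) ⇒ C₀ = x + x²/Ka
C₀ = 9.55 × 10^-4 + (9.55 × 10^-4)²/(7.1 × 10^-5) = 1.38 × 10^-2 M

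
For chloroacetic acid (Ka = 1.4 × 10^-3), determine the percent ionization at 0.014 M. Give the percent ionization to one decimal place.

27.0%

ClCH2COOH ⇌ ClCH2COO- + H+; let x = [H+] at equilibrium.
Solve x² + 0.0014x − 1.96e-05 = 0 → x = 3.78 × 10^-3 M
Fraction ionized = 3.78 × 10^-3 / 0.014 = 0.2700 → 27.0%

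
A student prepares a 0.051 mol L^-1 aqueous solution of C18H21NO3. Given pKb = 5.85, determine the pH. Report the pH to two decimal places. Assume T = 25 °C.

C18H21NO3 + H2O ⇌ C18H22NO3+ + OH-
Kb = 10^(−5.85) = 1.41 × 10^-6
From the ICE table, Kb = [OH-]²/(0.051 − [OH-]) = 1.41 × 10^-6.
Since Kb ≪ C₀, [OH-] ≈ √(Kb·C₀) = 2.68 × 10^-4 M.
pOH = 3.57, so pH = 14.00 − pOH = 10.43

pH = 10.43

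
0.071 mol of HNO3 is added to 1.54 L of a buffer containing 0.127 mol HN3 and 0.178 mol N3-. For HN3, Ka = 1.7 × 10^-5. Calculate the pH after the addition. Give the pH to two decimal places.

After neutralization: n(HN3) = 0.198 mol, n(N3-) = 0.107 mol.
pKa = −log(1.7 × 10^-5) = 4.770
pH = pKa + log(n_N3-/n_HN3) = 4.770 + log(0.107/0.198) = 4.770 + (-0.267)

pH = 4.50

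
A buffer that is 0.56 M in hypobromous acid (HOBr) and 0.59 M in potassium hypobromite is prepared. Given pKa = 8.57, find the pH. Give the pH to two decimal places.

pH = 8.59

Henderson–Hasselbalch: pH = pKa + log([OBr-]/[HOBr]) = 8.57 + log(0.59/0.56)
pH = 8.57 + (+0.023) = 8.59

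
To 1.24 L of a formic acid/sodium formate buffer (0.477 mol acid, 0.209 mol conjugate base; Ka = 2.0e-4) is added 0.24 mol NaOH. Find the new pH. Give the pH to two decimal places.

pH = 3.98

OH- converts HCOOH to HCOO-: HCOOH → 0.237 mol, HCOO- → 0.449 mol.
pKa = −log(2.0 × 10^-4) = 3.699
Henderson–Hasselbalch with mole ratio 0.449/0.237: pH = 3.699 + (+0.277)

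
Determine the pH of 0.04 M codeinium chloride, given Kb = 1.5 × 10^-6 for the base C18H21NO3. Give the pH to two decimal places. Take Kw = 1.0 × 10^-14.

C18H22NO3+ is the conjugate acid of the weak base C18H21NO3.
Ka = Kw/Kb = 1.0×10^-14 / 1.5 × 10^-6 = 6.67 × 10^-9
From the ICE table, Ka = [H+]²/(0.04 − [H+]) = 6.67 × 10^-9.
Since Ka ≪ C₀, [H+] ≈ √(Ka·C₀) = 1.63 × 10^-5 M.
pH = −log(1.63 × 10^-5) = 4.79

pH = 4.79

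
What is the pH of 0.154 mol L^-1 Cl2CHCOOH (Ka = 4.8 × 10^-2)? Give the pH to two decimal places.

Cl2CHCOOH ⇌ Cl2CHCOO- + H+
Ka = [H+]²/(0.154 − [H+]) = 4.8 × 10^-2
Here C₀/Ka ≈ 3.21, so the small-[H+] approximation fails. Use the quadratic:
[H+] = [−0.048 + √(0.048² + 0.0296)]/2 = 6.53 × 10^-2 M
pH = −log(6.53 × 10^-2) = 1.19

pH = 1.19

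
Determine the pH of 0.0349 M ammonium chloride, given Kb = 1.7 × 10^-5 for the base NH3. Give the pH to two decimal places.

pH = 5.34

NH4+ is the conjugate acid of the weak base NH3.
Ka = Kw/Kb = 1.0×10^-14 / 1.7 × 10^-5 = 5.88 × 10^-10
From the ICE table, Ka = x²/(0.0349 − x) = 5.88 × 10^-10.
Neglecting x in the denominator: x = √(5.88 × 10^-10 × 0.0349) = 4.53 × 10^-6 M
pH = −log(4.53 × 10^-6) = 5.34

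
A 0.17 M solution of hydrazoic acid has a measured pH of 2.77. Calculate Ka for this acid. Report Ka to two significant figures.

Ka = 1.7 × 10^-5

[H+] = 10^(-2.77) = 1.70 × 10^-3 M
At equilibrium [HA] = 0.17 − 1.70 × 10^-3 = 1.68 × 10^-1 M
Ka = [H+][A-]/[HA] = (1.70 × 10^-3)² / 1.68 × 10^-1 = 1.7 × 10^-5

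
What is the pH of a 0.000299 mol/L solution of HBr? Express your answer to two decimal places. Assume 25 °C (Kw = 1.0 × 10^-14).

HBr is a strong acid and dissociates completely, so [H+] = 0.000299 M.
pH = -log(0.000299) = 3.52

pH = 3.52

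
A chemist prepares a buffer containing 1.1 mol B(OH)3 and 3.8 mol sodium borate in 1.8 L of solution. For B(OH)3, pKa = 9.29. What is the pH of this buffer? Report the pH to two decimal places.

pH = 9.83

Using pH = pKa + log([base]/[acid]) with [base]/[acid] = 3.8/1.1:
pH = 9.29 + (+0.538) = 9.83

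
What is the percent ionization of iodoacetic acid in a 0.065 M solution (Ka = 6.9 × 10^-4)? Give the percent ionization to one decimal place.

9.8%

ICH2COOH ⇌ ICH2COO- + H+; let x = [H+] at equilibrium.
Solve x² + 0.00069x − 4.48e-05 = 0 → x = 6.36 × 10^-3 M
Fraction ionized = 6.36 × 10^-3 / 0.065 = 0.0978 → 9.8%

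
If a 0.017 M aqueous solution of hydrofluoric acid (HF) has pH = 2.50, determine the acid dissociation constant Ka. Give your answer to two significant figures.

Ka = 7.2 × 10^-4

[H+] = 10^(-2.50) = 3.16 × 10^-3 M
At equilibrium [HA] = 0.017 − 3.16 × 10^-3 = 1.38 × 10^-2 M
Ka = [H+][A-]/[HA] = (3.16 × 10^-3)² / 1.38 × 10^-2 = 7.2 × 10^-4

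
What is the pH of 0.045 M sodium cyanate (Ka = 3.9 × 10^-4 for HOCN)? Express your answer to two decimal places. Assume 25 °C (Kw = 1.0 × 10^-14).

pH = 8.03

OCN- is the conjugate base of the weak acid HOCN.
Kb = Kw/Ka = 1.0×10^-14 / 3.9 × 10^-4 = 2.56 × 10^-11
Kb = [OH-]²/(0.045 − [OH-]) = 2.56 × 10^-11
Assume [OH-] ≪ 0.045: [OH-] ≈ √(2.56 × 10^-11 × 0.045) = 1.07 × 10^-6 M
([OH-]/C₀ = 0.0024% < 5%, so the approximation holds.)
pOH = 5.97, so pH = 14.00 − pOH = 8.03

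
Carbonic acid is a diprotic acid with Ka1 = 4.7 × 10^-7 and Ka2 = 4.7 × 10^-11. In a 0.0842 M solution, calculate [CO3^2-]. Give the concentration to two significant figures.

4.7 × 10^-11 M

First ionization gives [H+] ≈ [HCO3-] = 1.99 × 10^-4 M.
Second step: Ka2 = [H+][CO3^2-]/[HCO3-] ≈ [CO3^2-] (since [H+] ≈ [HCO3-]).
So [CO3^2-] ≈ Ka2.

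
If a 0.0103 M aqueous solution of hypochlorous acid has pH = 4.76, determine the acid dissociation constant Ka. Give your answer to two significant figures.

[H+] = 10^(-4.76) = 1.74 × 10^-5 M
At equilibrium [HA] = 0.0103 − 1.74 × 10^-5 = 1.03 × 10^-2 M
Ka = [H+][A-]/[HA] = (1.74 × 10^-5)² / 1.03 × 10^-2 = 2.9 × 10^-8

Ka = 2.9 × 10^-8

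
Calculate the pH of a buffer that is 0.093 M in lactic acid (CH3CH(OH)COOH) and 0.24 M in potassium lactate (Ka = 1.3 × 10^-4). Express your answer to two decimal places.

pH = 4.30

pKa = −log(1.3 × 10^-4) = 3.886
Henderson–Hasselbalch: pH = pKa + log([CH3CH(OH)COO-]/[CH3CH(OH)COOH]) = 3.886 + log(0.24/0.093)
pH = 3.886 + (+0.412) = 4.30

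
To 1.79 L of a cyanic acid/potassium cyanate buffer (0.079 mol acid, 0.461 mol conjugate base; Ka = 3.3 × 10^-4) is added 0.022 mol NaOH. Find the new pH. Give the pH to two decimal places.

pH = 4.41

OH- converts HOCN to OCN-: HOCN → 0.057 mol, OCN- → 0.483 mol.
pKa = −log(3.3 × 10^-4) = 3.481
Henderson–Hasselbalch with mole ratio 0.483/0.057: pH = 3.481 + (+0.928)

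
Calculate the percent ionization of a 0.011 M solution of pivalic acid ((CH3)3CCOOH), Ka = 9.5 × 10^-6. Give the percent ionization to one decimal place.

2.9%

(CH3)3CCOOH ⇌ (CH3)3CCOO- + H+; let x = [H+] at equilibrium.
x ≈ √(Ka·C₀) = √(9.5 × 10^-6 × 0.011) = 3.23 × 10^-4 M
Fraction ionized = 3.23 × 10^-4 / 0.011 = 0.0294 → 2.9%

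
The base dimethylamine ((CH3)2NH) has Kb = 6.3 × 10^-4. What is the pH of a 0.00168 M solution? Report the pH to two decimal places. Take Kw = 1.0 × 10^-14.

(CH3)2NH + H2O ⇌ (CH3)2NH2+ + OH-
Kb = [OH-]²/(0.00168 − [OH-]) = 6.3 × 10^-4
[OH-] is not negligible relative to C₀; solve [OH-]² + 0.00063·[OH-] − 1.06e-06 = 0.
[OH-] = (−Kb + √(Kb² + 4·Kb·C₀))/2 = 7.61 × 10^-4 M
pOH = 3.12, so pH = 14.00 − pOH = 10.88

pH = 10.88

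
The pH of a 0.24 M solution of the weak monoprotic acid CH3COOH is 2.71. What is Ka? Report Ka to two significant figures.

[H+] = 10^(-2.71) = 1.95 × 10^-3 M
At equilibrium [HA] = 0.24 − 1.95 × 10^-3 = 2.38 × 10^-1 M
Ka = [H+][A-]/[HA] = (1.95 × 10^-3)² / 2.38 × 10^-1 = 1.6 × 10^-5

Ka = 1.6 × 10^-5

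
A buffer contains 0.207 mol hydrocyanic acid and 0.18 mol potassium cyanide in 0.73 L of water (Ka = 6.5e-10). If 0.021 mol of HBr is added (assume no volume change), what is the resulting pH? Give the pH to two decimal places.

Added H+ converts CN- to HCN: HCN → 0.228 mol, CN- → 0.159 mol.
pKa = −log(6.5 × 10^-10) = 9.187
Henderson–Hasselbalch with mole ratio 0.159/0.228: pH = 9.187 + (-0.157)

pH = 9.03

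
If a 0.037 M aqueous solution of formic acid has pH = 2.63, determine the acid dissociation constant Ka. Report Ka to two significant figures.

Ka = 1.6 × 10^-4

[H+] = 10^(-2.63) = 2.34 × 10^-3 M
At equilibrium [HA] = 0.037 − 2.34 × 10^-3 = 3.47 × 10^-2 M
Ka = [H+][A-]/[HA] = (2.34 × 10^-3)² / 3.47 × 10^-2 = 1.6 × 10^-4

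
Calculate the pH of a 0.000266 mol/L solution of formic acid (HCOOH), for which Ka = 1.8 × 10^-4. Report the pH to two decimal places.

pH = 3.83

HCOOH ⇌ HCOO- + H+
Ka = [H+]²/(0.000266 − [H+]) = 1.8 × 10^-4
Here C₀/Ka ≈ 1.48, so the small-[H+] approximation fails. Use the quadratic:
[H+] = (−Ka + √(Ka² + 4·Ka·C₀))/2 = 1.47 × 10^-4 M
pH = −log(1.47 × 10^-4) = 3.83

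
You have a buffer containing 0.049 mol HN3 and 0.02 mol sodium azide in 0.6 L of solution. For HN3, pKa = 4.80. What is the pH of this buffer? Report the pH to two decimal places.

pH = pKa + log([A⁻]/[HA]) = 4.80 + log(0.02/0.049)
pH = 4.80 + (-0.389) = 4.41

pH = 4.41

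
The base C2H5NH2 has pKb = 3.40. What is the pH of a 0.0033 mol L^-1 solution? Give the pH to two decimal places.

pH = 10.98

C2H5NH2 + H2O ⇌ C2H5NH3+ + OH-
Kb = 10^(−3.40) = 3.98 × 10^-4
From the ICE table, Kb = [OH-]²/(0.0033 − [OH-]) = 3.98 × 10^-4.
The 5% rule fails; solving [OH-]² + Kb·[OH-] − Kb·C₀ = 0 exactly:
[OH-] = [−0.000398 + √(0.000398² + 5.25e-06)]/2 = 9.64 × 10^-4 M
pOH = −log(9.64 × 10^-4) = 3.02; pH = 14.00 − 3.02 = 10.98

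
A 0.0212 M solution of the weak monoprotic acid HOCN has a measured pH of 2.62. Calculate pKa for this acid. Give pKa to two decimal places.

pKa = 3.51

[H+] = 10^(-2.62) = 2.40 × 10^-3 M
At equilibrium [HA] = 0.0212 − 2.40 × 10^-3 = 1.88 × 10^-2 M
Ka = [H+][A-]/[HA] = (2.40 × 10^-3)² / 1.88 × 10^-2 = 3.06 × 10^-4
pKa = -log(3.06 × 10^-4) = 3.51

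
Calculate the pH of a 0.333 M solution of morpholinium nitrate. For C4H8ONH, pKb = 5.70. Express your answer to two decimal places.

C4H8ONH2+ is the conjugate acid of the weak base C4H8ONH.
Kb = 10^(−5.70) = 2.00 × 10^-6
Ka = Kw/Kb = 1.0×10^-14 / 2.00 × 10^-6 = 5.00 × 10^-9
From the ICE table, Ka = x²/(0.333 − x) = 5.00 × 10^-9.
Assume x ≪ 0.333: x ≈ √(5.00 × 10^-9 × 0.333) = 4.08 × 10^-5 M
Check: 0.012% ionized — well under 5%, approximation valid.
pH = −log(4.08 × 10^-5) = 4.39

pH = 4.39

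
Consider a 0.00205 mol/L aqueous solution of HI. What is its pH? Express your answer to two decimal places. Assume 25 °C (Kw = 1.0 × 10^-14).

pH = 2.69

HI is a strong acid and dissociates completely, so [H+] = 0.00205 M.
pH = -log(0.00205) = 2.69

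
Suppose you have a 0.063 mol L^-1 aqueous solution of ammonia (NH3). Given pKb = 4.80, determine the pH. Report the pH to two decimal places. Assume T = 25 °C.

NH3 + H2O ⇌ NH4+ + OH-
Kb = 10^(−4.80) = 1.58 × 10^-5
Let x = [OH-] at equilibrium. Kb = x²/(0.063 − x).
Since Kb ≪ C₀, x ≈ √(Kb·C₀) = 9.98 × 10^-4 M.
Check: 1.6% ionized — well under 5%, approximation valid.
pOH = −log(9.98 × 10^-4) = 3.00; pH = 14.00 − 3.00 = 11.00

pH = 11.00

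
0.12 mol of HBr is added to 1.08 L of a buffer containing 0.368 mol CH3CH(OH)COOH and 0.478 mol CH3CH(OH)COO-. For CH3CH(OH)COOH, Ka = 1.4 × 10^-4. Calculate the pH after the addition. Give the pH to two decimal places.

Added H+ converts CH3CH(OH)COO- to CH3CH(OH)COOH: CH3CH(OH)COOH → 0.488 mol, CH3CH(OH)COO- → 0.358 mol.
pKa = −log(1.4 × 10^-4) = 3.854
pH = pKa + log(n_CH3CH(OH)COO-/n_CH3CH(OH)COOH) = 3.854 + log(0.358/0.488) = 3.854 + (-0.135)

pH = 3.72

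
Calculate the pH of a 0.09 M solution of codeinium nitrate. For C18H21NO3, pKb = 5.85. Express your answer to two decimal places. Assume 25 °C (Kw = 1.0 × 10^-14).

pH = 4.60

C18H22NO3+ is the conjugate acid of the weak base C18H21NO3.
Kb = 10^(−5.85) = 1.41 × 10^-6
Ka = Kw/Kb = 1.0×10^-14 / 1.41 × 10^-6 = 7.09 × 10^-9
Ka = x²/(0.09 − x) = 7.09 × 10^-9
Since Ka ≪ C₀, x ≈ √(Ka·C₀) = 2.53 × 10^-5 M.
pH = −log[H+] = −log(2.53 × 10^-5) = 4.60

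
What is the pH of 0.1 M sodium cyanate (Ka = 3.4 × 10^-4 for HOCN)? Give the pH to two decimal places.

OCN- is the conjugate base of the weak acid HOCN.
Kb = Kw/Ka = 1.0×10^-14 / 3.4 × 10^-4 = 2.94 × 10^-11
From the ICE table, Kb = [OH-]²/(0.1 − [OH-]) = 2.94 × 10^-11.
Assume [OH-] ≪ 0.1: [OH-] ≈ √(2.94 × 10^-11 × 0.1) = 1.71 × 10^-6 M
pOH = −log(1.71 × 10^-6) = 5.77; pH = 14.00 − 5.77 = 8.23

pH = 8.23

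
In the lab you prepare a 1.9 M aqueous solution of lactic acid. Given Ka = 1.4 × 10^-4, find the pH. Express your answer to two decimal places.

pH = 1.79

CH3CH(OH)COOH ⇌ CH3CH(OH)COO- + H+
From the ICE table, Ka = [H+]²/(1.9 − [H+]) = 1.4 × 10^-4.
Since Ka ≪ C₀, [H+] ≈ √(Ka·C₀) = 1.63 × 10^-2 M.
([H+]/C₀ = 0.86% < 5%, so the approximation holds.)
pH = −log(1.63 × 10^-2) = 1.79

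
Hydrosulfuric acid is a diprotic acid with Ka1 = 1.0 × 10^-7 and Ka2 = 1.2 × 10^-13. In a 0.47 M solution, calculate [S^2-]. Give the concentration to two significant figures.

First ionization gives [H+] ≈ [HS-] = 2.17 × 10^-4 M.
Second step: Ka2 = [H+][S^2-]/[HS-] ≈ [S^2-] (since [H+] ≈ [HS-]).
So [S^2-] ≈ Ka2.

1.2 × 10^-13 M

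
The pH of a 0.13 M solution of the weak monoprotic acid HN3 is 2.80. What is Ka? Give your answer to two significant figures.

[H+] = 10^(-2.80) = 1.58 × 10^-3 M
At equilibrium [HA] = 0.13 − 1.58 × 10^-3 = 1.28 × 10^-1 M
Ka = [H+][A-]/[HA] = (1.58 × 10^-3)² / 1.28 × 10^-1 = 2.0 × 10^-5

Ka = 2.0 × 10^-5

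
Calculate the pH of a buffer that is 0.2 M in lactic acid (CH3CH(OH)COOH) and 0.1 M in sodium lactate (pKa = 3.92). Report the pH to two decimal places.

pH = 3.62

pH = pKa + log([A⁻]/[HA]) = 3.92 + log(0.1/0.2)
pH = 3.92 + (-0.301) = 3.62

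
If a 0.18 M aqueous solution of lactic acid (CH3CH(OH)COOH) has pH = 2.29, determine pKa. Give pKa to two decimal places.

pKa = 3.82

[H+] = 10^(-2.29) = 5.13 × 10^-3 M
At equilibrium [HA] = 0.18 − 5.13 × 10^-3 = 1.75 × 10^-1 M
Ka = [H+][A-]/[HA] = (5.13 × 10^-3)² / 1.75 × 10^-1 = 1.50 × 10^-4
pKa = -log(1.50 × 10^-4) = 3.82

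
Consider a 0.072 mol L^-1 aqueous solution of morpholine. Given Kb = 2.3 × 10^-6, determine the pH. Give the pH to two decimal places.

pH = 10.61

C4H8ONH + H2O ⇌ C4H8ONH2+ + OH-
Kb = [OH-]²/(0.072 − [OH-]) = 2.3 × 10^-6
Assume [OH-] ≪ 0.072: [OH-] ≈ √(2.3 × 10^-6 × 0.072) = 4.07 × 10^-4 M
pOH = −log(4.07 × 10^-4) = 3.39; pH = 14.00 − 3.39 = 10.61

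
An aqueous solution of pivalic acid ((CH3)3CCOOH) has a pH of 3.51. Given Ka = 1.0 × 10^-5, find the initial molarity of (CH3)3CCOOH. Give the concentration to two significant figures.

[H+] = 10^(-3.51) = 3.09 × 10^-4 M = x
Ka = x²/(C₀ − x) ⇒ C₀ = x + x²/Ka
C₀ = 3.09 × 10^-4 + (3.09 × 10^-4)²/(1.0 × 10^-5) = 9.86 × 10^-3 M

C₀ = 9.9 × 10^-3 M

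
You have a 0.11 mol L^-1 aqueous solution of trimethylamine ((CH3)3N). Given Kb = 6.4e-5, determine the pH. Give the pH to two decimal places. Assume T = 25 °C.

(CH3)3N + H2O ⇌ (CH3)3NH+ + OH-
From the ICE table, Kb = [OH-]²/(0.11 − [OH-]) = 6.4 × 10^-5.
Assume [OH-] ≪ 0.11: [OH-] ≈ √(6.4 × 10^-5 × 0.11) = 2.65 × 10^-3 M
pOH = −log(2.65 × 10^-3) = 2.58; pH = 14.00 − 2.58 = 11.42

pH = 11.42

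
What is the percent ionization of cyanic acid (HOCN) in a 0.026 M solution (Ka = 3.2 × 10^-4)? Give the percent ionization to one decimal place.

HOCN ⇌ OCN- + H+; let x = [H+] at equilibrium.
Ka = x²/(C₀ − x); solving the quadratic gives x = 2.73 × 10^-3 M.
% ionization = x/C₀ × 100% = 2.73 × 10^-3/0.026 × 100% = 10.5%

10.5%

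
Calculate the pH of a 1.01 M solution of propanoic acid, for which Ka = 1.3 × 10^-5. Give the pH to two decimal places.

CH3CH2COOH ⇌ CH3CH2COO- + H+
Let x = [H+] at equilibrium. Ka = x²/(1.01 − x).
Neglecting x in the denominator: x = √(1.3 × 10^-5 × 1.01) = 3.62 × 10^-3 M
Check: 0.36% ionized — well under 5%, approximation valid.
pH = −log(3.62 × 10^-3) = 2.44

pH = 2.44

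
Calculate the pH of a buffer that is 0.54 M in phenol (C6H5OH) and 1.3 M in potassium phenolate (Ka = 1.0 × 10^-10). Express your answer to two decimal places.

pKa = −log(1.0 × 10^-10) = 10.000
pH = pKa + log([A⁻]/[HA]) = 10.000 + log(1.3/0.54)
pH = 10.000 + (+0.382) = 10.38

pH = 10.38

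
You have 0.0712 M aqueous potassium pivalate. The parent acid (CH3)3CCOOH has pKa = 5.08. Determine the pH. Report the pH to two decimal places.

pH = 8.97

(CH3)3CCOO- is the conjugate base of the weak acid (CH3)3CCOOH.
Ka = 10^(−5.08) = 8.32 × 10^-6
Kb = Kw/Ka = 1.0×10^-14 / 8.32 × 10^-6 = 1.20 × 10^-9
From the ICE table, Kb = x²/(0.0712 − x) = 1.20 × 10^-9.
Since Kb ≪ C₀, x ≈ √(Kb·C₀) = 9.24 × 10^-6 M.
Check: 0.013% ionized — well under 5%, approximation valid.
pOH = 5.03, so pH = 14.00 − pOH = 8.97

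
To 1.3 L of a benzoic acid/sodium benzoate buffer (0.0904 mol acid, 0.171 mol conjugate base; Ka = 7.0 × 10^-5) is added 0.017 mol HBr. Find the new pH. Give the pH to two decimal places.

Added H+ converts C6H5COO- to C6H5COOH: C6H5COOH → 0.107 mol, C6H5COO- → 0.154 mol.
pKa = −log(7.0 × 10^-5) = 4.155
Henderson–Hasselbalch with mole ratio 0.154/0.107: pH = 4.155 + (+0.158)

pH = 4.31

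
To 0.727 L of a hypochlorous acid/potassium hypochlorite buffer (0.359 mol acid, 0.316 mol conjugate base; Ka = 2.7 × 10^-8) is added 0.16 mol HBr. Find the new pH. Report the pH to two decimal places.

pH = 7.05

Added H+ converts OCl- to HOCl: HOCl → 0.519 mol, OCl- → 0.156 mol.
pKa = −log(2.7 × 10^-8) = 7.569
pH = pKa + log(n_OCl-/n_HOCl) = 7.569 + log(0.156/0.519) = 7.569 + (-0.522)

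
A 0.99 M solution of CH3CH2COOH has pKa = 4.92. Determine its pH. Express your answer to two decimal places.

CH3CH2COOH ⇌ CH3CH2COO- + H+
Ka = 10^(−4.92) = 1.20 × 10^-5
From the ICE table, Ka = [H+]²/(0.99 − [H+]) = 1.20 × 10^-5.
Since Ka ≪ C₀, [H+] ≈ √(Ka·C₀) = 3.45 × 10^-3 M.
Check: 0.35% ionized — well under 5%, approximation valid.
pH = −log[H+] = −log(3.45 × 10^-3) = 2.46

pH = 2.46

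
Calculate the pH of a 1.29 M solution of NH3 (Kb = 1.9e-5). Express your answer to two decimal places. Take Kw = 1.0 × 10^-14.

NH3 + H2O ⇌ NH4+ + OH-
From the ICE table, Kb = x²/(1.29 − x) = 1.9 × 10^-5.
Assume x ≪ 1.29: x ≈ √(1.9 × 10^-5 × 1.29) = 4.95 × 10^-3 M
pOH = 2.31, so pH = 14.00 − pOH = 11.69

pH = 11.69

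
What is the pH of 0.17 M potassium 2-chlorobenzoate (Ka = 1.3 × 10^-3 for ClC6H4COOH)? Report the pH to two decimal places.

pH = 8.06

ClC6H4COO- is the conjugate base of the weak acid ClC6H4COOH.
Kb = Kw/Ka = 1.0×10^-14 / 1.3 × 10^-3 = 7.69 × 10^-12
Kb = [OH-]²/(0.17 − [OH-]) = 7.69 × 10^-12
Since Kb ≪ C₀, [OH-] ≈ √(Kb·C₀) = 1.14 × 10^-6 M.
pOH = −log(1.14 × 10^-6) = 5.94; pH = 14.00 − 5.94 = 8.06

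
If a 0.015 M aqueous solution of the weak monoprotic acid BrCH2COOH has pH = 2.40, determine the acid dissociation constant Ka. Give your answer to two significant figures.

[H+] = 10^(-2.40) = 3.98 × 10^-3 M
At equilibrium [HA] = 0.015 − 3.98 × 10^-3 = 1.10 × 10^-2 M
Ka = [H+][A-]/[HA] = (3.98 × 10^-3)² / 1.10 × 10^-2 = 1.4 × 10^-3

Ka = 1.4 × 10^-3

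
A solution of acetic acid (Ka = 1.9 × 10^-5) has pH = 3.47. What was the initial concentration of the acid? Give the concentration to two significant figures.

[H+] = 10^(-3.47) = 3.39 × 10^-4 M = x
Ka = x²/(C₀ − x) ⇒ C₀ = x + x²/Ka
C₀ = 3.39 × 10^-4 + (3.39 × 10^-4)²/(1.9 × 10^-5) = 6.39 × 10^-3 M

C₀ = 6.4 × 10^-3 M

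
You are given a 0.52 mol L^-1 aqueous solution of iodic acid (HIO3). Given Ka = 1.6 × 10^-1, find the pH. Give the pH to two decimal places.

pH = 0.66

HIO3 ⇌ IO3- + H+
Ka = [H+]²/(0.52 − [H+]) = 1.6 × 10^-1
The 5% rule fails; solving [H+]² + Ka·[H+] − Ka·C₀ = 0 exactly:
[H+] = [−0.16 + √(0.16² + 0.333)]/2 = 2.19 × 10^-1 M
pH = −log(2.19 × 10^-1) = 0.66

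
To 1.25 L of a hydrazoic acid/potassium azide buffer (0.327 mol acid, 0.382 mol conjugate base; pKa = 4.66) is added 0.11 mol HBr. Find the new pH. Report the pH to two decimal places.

pH = 4.45

After neutralization: n(HN3) = 0.437 mol, n(N3-) = 0.272 mol.
Henderson–Hasselbalch with mole ratio 0.272/0.437: pH = 4.66 + (-0.206)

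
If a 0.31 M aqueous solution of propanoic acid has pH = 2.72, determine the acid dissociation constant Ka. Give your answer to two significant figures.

[H+] = 10^(-2.72) = 1.91 × 10^-3 M
At equilibrium [HA] = 0.31 − 1.91 × 10^-3 = 3.08 × 10^-1 M
Ka = [H+][A-]/[HA] = (1.91 × 10^-3)² / 3.08 × 10^-1 = 1.2 × 10^-5

Ka = 1.2 × 10^-5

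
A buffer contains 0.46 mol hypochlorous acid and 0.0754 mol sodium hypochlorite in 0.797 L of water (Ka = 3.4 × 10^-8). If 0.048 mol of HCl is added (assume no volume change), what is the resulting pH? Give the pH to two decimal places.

Added H+ converts OCl- to HOCl: HOCl → 0.508 mol, OCl- → 0.0274 mol.
pKa = −log(3.4 × 10^-8) = 7.469
Henderson–Hasselbalch with mole ratio 0.0274/0.508: pH = 7.469 + (-1.268)

pH = 6.20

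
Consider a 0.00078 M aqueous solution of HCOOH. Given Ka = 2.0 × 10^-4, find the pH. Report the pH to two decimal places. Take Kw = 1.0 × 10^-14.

HCOOH ⇌ HCOO- + H+
From the ICE table, Ka = [H+]²/(0.00078 − [H+]) = 2.0 × 10^-4.
Here C₀/Ka ≈ 3.9, so the small-[H+] approximation fails. Use the quadratic:
[H+] = [−0.0002 + √(0.0002² + 6.24e-07)]/2 = 3.07 × 10^-4 M
pH = −log[H+] = −log(3.07 × 10^-4) = 3.51

pH = 3.51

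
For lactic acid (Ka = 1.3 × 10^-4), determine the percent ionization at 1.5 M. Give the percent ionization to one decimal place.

CH3CH(OH)COOH ⇌ CH3CH(OH)COO- + H+; let x = [H+] at equilibrium.
x ≈ √(Ka·C₀) = √(1.3 × 10^-4 × 1.5) = 1.40 × 10^-2 M
% ionization = x/C₀ × 100% = 1.40 × 10^-2/1.5 × 100% = 0.9%

0.9%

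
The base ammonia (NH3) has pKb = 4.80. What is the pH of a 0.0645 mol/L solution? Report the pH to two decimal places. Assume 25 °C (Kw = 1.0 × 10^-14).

NH3 + H2O ⇌ NH4+ + OH-
Kb = 10^(−4.80) = 1.58 × 10^-5
From the ICE table, Kb = x²/(0.0645 − x) = 1.58 × 10^-5.
Assume x ≪ 0.0645: x ≈ √(1.58 × 10^-5 × 0.0645) = 1.01 × 10^-3 M
Check: 1.6% ionized — well under 5%, approximation valid.
pOH = −log(1.01 × 10^-3) = 3.00; pH = 14.00 − 3.00 = 11.00

pH = 11.00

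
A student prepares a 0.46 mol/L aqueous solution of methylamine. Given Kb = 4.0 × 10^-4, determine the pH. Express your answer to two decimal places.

CH3NH2 + H2O ⇌ CH3NH3+ + OH-
Kb = [OH-]²/(0.46 − [OH-]) = 4.0 × 10^-4
Assume [OH-] ≪ 0.46: [OH-] ≈ √(4.0 × 10^-4 × 0.46) = 1.36 × 10^-2 M
Check: 2.9% ionized — well under 5%, approximation valid.
pOH = 1.87, so pH = 14.00 − pOH = 12.13

pH = 12.13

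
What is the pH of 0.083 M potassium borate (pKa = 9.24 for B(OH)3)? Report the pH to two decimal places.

B(OH)4- is the conjugate base of the weak acid B(OH)3.
Ka = 10^(−9.24) = 5.75 × 10^-10
Kb = Kw/Ka = 1.0×10^-14 / 5.75 × 10^-10 = 1.74 × 10^-5
From the ICE table, Kb = [OH-]²/(0.083 − [OH-]) = 1.74 × 10^-5.
Assume [OH-] ≪ 0.083: [OH-] ≈ √(1.74 × 10^-5 × 0.083) = 1.20 × 10^-3 M
Check: 1.4% ionized — well under 5%, approximation valid.
pOH = 2.92, so pH = 14.00 − pOH = 11.08

pH = 11.08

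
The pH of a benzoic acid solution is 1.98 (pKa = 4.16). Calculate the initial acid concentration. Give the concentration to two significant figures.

[H+] = 10^(-1.98) = 1.05 × 10^-2 M = x
Ka = 10^(−4.16) = 6.92 × 10^-5
Ka = x²/(C₀ − x) ⇒ C₀ = x + x²/Ka
C₀ = 1.05 × 10^-2 + (1.05 × 10^-2)²/(6.92 × 10^-5) = 1.60 M

C₀ = 1.6 M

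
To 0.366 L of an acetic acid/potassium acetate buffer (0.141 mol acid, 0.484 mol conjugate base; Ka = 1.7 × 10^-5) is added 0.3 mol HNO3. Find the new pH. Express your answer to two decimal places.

After neutralization: n(CH3COOH) = 0.441 mol, n(CH3COO-) = 0.184 mol.
pKa = −log(1.7 × 10^-5) = 4.770
pH = pKa + log([A⁻]/[HA]) = 4.770 + log(0.184/0.441) = 4.770 -0.380

pH = 4.39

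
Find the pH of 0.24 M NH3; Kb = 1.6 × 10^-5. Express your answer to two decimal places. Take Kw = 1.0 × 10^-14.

NH3 + H2O ⇌ NH4+ + OH-
Kb = x²/(0.24 − x) = 1.6 × 10^-5
Since Kb ≪ C₀, x ≈ √(Kb·C₀) = 1.96 × 10^-3 M.
(x/C₀ = 0.82% < 5%, so the approximation holds.)
pOH = −log(1.96 × 10^-3) = 2.71; pH = 14.00 − 2.71 = 11.29

pH = 11.29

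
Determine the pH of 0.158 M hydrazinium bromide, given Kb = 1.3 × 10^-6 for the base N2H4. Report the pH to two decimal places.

pH = 4.46

N2H5+ is the conjugate acid of the weak base N2H4.
Ka = Kw/Kb = 1.0×10^-14 / 1.3 × 10^-6 = 7.69 × 10^-9
From the ICE table, Ka = x²/(0.158 − x) = 7.69 × 10^-9.
Assume x ≪ 0.158: x ≈ √(7.69 × 10^-9 × 0.158) = 3.49 × 10^-5 M
Check: 0.022% ionized — well under 5%, approximation valid.
pH = −log[H+] = −log(3.49 × 10^-5) = 4.46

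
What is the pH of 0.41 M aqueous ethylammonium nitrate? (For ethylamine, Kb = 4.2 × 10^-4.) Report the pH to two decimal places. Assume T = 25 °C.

pH = 5.51

C2H5NH3+ is the conjugate acid of the weak base C2H5NH2.
Ka = Kw/Kb = 1.0×10^-14 / 4.2 × 10^-4 = 2.38 × 10^-11
Ka = x²/(0.41 − x) = 2.38 × 10^-11
Assume x ≪ 0.41: x ≈ √(2.38 × 10^-11 × 0.41) = 3.12 × 10^-6 M
Check: 0.00076% ionized — well under 5%, approximation valid.
pH = −log(3.12 × 10^-6) = 5.51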